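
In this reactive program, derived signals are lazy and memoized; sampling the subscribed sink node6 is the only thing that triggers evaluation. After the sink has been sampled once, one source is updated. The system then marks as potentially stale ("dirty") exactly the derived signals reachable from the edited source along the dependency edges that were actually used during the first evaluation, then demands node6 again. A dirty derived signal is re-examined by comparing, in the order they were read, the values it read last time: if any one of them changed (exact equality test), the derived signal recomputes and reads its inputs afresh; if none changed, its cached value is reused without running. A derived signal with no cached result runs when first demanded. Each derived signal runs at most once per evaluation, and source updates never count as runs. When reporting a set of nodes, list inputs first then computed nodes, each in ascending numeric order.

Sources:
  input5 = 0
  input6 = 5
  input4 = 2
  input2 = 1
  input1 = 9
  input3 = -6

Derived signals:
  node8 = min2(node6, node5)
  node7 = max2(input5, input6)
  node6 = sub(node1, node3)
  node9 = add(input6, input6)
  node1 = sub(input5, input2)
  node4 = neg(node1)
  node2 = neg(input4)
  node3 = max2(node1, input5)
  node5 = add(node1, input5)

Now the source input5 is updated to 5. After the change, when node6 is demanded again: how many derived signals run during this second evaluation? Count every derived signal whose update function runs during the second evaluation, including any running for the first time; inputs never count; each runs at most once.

First demand of the output computes:
  node1 = sub(0, 1) = -1
  node3 = max2(-1, 0) = 0
  node6 = sub(-1, 0) = -1

After the edit, cleaning proceeds:
  node1: a read changed (input5 0->5) — executes, giving 4.
  node3: a read changed (node1 -1->4; input5 0->5) — executes, giving 5.
  node6: a read changed (node1 -1->4; node3 0->5) — executes, giving -1 — identical to its old value.

3 derived signals run: node1, node3, node6.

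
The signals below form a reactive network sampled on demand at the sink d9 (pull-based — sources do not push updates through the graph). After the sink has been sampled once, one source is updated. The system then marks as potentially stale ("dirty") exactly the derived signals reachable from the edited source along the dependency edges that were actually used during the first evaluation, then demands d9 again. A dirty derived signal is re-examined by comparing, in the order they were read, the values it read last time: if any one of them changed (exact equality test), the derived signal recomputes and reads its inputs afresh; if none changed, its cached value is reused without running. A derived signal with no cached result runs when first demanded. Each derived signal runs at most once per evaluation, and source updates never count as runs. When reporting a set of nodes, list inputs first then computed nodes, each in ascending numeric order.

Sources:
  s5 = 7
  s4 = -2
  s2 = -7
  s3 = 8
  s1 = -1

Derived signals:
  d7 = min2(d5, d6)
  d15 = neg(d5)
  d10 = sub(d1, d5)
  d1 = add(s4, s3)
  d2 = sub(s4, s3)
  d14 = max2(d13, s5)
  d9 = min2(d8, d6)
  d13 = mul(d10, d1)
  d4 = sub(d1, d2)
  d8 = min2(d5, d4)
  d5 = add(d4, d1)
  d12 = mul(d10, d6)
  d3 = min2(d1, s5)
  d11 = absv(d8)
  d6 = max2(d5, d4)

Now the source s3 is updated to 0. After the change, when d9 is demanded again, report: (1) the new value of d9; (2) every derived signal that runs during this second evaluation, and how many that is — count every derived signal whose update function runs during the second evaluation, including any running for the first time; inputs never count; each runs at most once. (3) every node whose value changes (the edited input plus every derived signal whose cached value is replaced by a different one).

d9 now evaluates to -2.
Run set: d1, d2, d4, d5, d6, d8, d9 (7 run).
Changed values: s3, d1, d2, d4, d5, d6, d8, d9.

Initial pass — values computed on the first demand:
  d1 = add(-2, 8) = 6
  d2 = sub(-2, 8) = -10
  d4 = sub(6, -10) = 16
  d5 = add(16, 6) = 22
  d6 = max2(22, 16) = 22
  d8 = min2(22, 16) = 16
  d9 = min2(16, 22) = 16

Second demand — change propagation:
  d1: re-runs because s3 8->0; new result -2.
  d2: re-runs because s3 8->0; new result -2.
  d4: re-runs because d1 6->-2; d2 -10->-2; new result 0.
  d5: re-runs because d4 16->0; d1 6->-2; new result -2.
  d6: re-runs because d5 22->-2; d4 16->0; new result 0.
  d8: re-runs because d5 22->-2; d4 16->0; new result -2.
  d9: re-runs because d8 16->-2; d6 22->0; new result -2.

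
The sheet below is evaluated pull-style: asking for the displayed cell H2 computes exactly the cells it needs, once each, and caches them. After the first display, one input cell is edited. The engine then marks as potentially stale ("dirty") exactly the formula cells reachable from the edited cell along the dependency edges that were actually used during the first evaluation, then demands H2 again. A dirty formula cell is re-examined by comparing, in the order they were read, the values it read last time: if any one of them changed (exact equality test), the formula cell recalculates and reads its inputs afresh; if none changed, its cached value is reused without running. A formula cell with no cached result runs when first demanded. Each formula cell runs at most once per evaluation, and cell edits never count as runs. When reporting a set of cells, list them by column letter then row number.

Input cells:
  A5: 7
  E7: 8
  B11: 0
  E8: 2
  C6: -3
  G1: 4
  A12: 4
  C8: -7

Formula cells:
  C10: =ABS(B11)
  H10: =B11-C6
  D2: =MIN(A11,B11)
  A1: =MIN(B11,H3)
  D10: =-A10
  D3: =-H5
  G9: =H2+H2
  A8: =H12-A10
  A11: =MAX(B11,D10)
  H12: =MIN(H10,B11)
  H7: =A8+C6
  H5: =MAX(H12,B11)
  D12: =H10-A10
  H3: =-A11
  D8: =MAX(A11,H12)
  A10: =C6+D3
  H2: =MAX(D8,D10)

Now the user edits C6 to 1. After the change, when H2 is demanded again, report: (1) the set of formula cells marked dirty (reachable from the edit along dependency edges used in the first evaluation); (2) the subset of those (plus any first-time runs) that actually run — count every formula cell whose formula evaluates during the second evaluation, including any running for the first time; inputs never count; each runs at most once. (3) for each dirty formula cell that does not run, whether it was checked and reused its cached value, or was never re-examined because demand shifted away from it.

First demand of the output computes:
  H10 = 0 - -3 = 3
  H12 = MIN(3, 0) = 0
  H5 = MAX(0, 0) = 0
  D3 = -(0) = 0
  A10 = -3 + 0 = -3
  D10 = -(-3) = 3
  A11 = MAX(0, 3) = 3
  D8 = MAX(3, 0) = 3
  H2 = MAX(3, 3) = 3

After the edit, cleaning proceeds:
  H10: a read changed (C6 -3->1) — executes, giving -1.
  H12: a read changed (H10 3->-1) — executes, giving -1.
  H5: a read changed (H12 0->-1) — executes, giving 0 — identical to its old value.
  D3: dirty, but its reads are unchanged (H5 unchanged); cached 0 stands.
  A10: a read changed (C6 -3->1) — executes, giving 1.
  D10: a read changed (A10 -3->1) — executes, giving -1.
  A11: a read changed (D10 3->-1) — executes, giving 0.
  D8: a read changed (A11 3->0; H12 0->-1) — executes, giving 0.
  H2: a read changed (D8 3->0; D10 3->-1) — executes, giving 0.

Note where the cutoff bites: D3 is checked, finds nothing changed, and keeps its cache.

The edit dirties: A10, A11, D3, D8, D10, H2, H5, H10, H12.
8 formula cells run: A10, A11, D8, D10, H2, H5, H10, H12.
Cache hits after checking: D3.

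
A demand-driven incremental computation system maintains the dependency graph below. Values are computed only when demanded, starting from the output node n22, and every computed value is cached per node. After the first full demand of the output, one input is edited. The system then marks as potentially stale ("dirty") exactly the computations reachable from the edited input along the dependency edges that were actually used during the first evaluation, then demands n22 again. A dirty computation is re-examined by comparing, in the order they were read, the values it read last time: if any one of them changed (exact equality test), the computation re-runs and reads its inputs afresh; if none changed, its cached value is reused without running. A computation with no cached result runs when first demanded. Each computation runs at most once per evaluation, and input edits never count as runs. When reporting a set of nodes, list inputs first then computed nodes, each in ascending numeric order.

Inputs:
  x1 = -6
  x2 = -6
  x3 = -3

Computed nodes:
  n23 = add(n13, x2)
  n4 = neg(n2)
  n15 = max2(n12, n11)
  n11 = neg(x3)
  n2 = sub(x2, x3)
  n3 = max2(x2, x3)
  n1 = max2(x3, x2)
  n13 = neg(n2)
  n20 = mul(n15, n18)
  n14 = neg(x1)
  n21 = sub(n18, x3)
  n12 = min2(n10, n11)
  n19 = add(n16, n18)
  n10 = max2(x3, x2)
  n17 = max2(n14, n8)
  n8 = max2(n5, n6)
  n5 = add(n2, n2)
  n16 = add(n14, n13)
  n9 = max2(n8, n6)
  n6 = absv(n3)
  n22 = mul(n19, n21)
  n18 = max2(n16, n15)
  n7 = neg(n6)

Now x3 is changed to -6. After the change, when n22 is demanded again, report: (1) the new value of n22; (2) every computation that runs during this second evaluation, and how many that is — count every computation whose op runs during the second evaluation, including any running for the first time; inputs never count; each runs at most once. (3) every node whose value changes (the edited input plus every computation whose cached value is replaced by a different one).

First evaluation (everything demanded from the output):
  n2 = sub(-6, -3) = -3
  n10 = max2(-3, -6) = -3
  n11 = neg(-3) = 3
  n12 = min2(-3, 3) = -3
  n13 = neg(-3) = 3
  n14 = neg(-6) = 6
  n15 = max2(-3, 3) = 3
  n16 = add(6, 3) = 9
  n18 = max2(9, 3) = 9
  n19 = add(9, 9) = 18
  n21 = sub(9, -3) = 12
  n22 = mul(18, 12) = 216

Propagation after the edit:
  n2: runs — x3 -3->-6; result 0.
  n10: runs — x3 -3->-6; result -6.
  n11: runs — x3 -3->-6; result 6.
  n12: runs — n10 -3->-6; n11 3->6; result -6.
  n13: runs — n2 -3->0; result 0.
  n15: runs — n12 -3->-6; n11 3->6; result 6.
  n16: runs — n13 3->0; result 6.
  n18: runs — n16 9->6; n15 3->6; result 6.
  n19: runs — n16 9->6; n18 9->6; result 12.
  n21: runs — n18 9->6; x3 -3->-6; result 12 (same value as before).
  n22: runs — n19 18->12; result 144.

New value of n22: 144.
Computations that run: n2, n10, n11, n12, n13, n15, n16, n18, n19, n21, n22 — 11 in total.
Values that change: x3, n2, n10, n11, n12, n13, n15, n16, n18, n19, n22.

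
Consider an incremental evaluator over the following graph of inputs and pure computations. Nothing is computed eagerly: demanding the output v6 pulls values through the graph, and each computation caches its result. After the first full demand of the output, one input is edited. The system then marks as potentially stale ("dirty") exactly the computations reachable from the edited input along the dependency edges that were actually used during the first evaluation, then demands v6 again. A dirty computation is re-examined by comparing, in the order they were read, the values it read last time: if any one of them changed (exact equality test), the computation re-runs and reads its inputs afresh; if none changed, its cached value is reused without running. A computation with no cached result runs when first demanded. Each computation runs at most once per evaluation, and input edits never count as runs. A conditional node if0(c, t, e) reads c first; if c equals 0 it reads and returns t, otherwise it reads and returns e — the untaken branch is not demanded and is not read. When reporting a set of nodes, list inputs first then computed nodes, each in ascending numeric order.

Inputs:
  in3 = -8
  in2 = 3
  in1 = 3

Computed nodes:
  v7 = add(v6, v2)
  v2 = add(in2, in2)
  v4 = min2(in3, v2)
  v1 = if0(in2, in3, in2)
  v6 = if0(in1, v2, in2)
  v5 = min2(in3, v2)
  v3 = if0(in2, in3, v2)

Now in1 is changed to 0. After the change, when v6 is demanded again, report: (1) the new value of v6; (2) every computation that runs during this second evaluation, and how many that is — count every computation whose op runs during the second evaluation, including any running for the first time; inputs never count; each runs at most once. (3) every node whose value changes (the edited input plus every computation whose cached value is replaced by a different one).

v6 now evaluates to 6.
Run set: v2, v6 (2 run).
Changed values: in1, v6.
The important point: the flipped condition pulls in fresh nodes; v2 runs for the first time.

Initial pass — values computed on the first demand:
  v6 = if0(in1=3 -> else branch in2) = 3

Second demand — change propagation:
  v2: newly demanded (no cache) — executes and yields 6.
  v6: re-runs because in1 3->0; new result 6.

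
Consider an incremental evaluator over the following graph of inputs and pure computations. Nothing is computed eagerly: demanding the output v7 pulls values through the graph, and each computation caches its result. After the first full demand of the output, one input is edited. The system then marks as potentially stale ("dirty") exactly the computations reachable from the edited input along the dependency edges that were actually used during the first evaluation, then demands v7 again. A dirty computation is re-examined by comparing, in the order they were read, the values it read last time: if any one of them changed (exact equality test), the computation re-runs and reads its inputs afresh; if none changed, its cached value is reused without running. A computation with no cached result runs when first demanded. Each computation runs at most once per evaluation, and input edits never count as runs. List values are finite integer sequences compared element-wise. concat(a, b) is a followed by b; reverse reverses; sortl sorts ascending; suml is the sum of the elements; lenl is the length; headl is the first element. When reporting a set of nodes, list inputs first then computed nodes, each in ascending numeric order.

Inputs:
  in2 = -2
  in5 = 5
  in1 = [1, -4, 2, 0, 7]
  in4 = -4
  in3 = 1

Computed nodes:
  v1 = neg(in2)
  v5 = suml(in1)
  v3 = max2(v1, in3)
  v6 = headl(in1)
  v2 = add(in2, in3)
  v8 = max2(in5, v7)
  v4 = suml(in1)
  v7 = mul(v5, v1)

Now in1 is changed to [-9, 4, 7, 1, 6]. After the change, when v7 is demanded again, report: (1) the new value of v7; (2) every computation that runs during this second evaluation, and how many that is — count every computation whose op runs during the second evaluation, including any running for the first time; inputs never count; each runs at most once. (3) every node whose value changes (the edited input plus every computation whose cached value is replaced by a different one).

v7 now evaluates to 18.
Run set: v5, v7 (2 run).
Changed values: in1, v5, v7.

Initial pass — values computed on the first demand:
  v1 = neg(-2) = 2
  v5 = suml([1, -4, 2, 0, 7]) = 6
  v7 = mul(6, 2) = 12

Second demand — change propagation:
  v5: re-runs because in1 [1, -4, 2, 0, 7]->[-9, 4, 7, 1, 6]; new result 9.
  v7: re-runs because v5 6->9; new result 18.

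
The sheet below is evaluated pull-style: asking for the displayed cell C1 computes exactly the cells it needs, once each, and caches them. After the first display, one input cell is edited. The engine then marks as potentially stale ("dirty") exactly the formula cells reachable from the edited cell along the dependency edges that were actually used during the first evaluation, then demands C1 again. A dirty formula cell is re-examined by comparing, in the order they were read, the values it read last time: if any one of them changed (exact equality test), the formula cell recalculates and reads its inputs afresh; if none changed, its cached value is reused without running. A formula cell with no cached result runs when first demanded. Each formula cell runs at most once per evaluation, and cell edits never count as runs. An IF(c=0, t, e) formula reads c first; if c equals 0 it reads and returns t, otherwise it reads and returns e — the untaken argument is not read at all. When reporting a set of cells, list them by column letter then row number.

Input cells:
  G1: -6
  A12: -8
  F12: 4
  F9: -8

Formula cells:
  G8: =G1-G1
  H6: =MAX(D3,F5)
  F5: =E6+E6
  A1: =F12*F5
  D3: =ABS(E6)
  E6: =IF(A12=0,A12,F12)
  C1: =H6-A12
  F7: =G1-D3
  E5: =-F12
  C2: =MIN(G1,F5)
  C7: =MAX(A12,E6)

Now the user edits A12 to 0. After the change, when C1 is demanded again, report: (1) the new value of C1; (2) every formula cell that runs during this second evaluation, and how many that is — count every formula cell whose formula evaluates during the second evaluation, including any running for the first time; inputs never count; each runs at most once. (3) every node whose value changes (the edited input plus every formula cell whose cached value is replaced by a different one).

Demanding C1 again yields 0.
5 formula cells run: C1, D3, E6, F5, H6.
The nodes whose values change: A12, C1, D3, E6, F5, H6.

First demand of the output computes:
  E6 = IF(A12=0: A12=-8 -> else branch F12) = 4
  D3 = ABS(4) = 4
  F5 = 4 + 4 = 8
  H6 = MAX(4, 8) = 8
  C1 = 8 - -8 = 16

After the edit, cleaning proceeds:
  E6: a read changed (A12 -8->0) — executes, giving 0.
  D3: a read changed (E6 4->0) — executes, giving 0.
  F5: a read changed (E6 4->0; E6 4->0) — executes, giving 0.
  H6: a read changed (D3 4->0; F5 8->0) — executes, giving 0.
  C1: a read changed (H6 8->0; A12 -8->0) — executes, giving 0.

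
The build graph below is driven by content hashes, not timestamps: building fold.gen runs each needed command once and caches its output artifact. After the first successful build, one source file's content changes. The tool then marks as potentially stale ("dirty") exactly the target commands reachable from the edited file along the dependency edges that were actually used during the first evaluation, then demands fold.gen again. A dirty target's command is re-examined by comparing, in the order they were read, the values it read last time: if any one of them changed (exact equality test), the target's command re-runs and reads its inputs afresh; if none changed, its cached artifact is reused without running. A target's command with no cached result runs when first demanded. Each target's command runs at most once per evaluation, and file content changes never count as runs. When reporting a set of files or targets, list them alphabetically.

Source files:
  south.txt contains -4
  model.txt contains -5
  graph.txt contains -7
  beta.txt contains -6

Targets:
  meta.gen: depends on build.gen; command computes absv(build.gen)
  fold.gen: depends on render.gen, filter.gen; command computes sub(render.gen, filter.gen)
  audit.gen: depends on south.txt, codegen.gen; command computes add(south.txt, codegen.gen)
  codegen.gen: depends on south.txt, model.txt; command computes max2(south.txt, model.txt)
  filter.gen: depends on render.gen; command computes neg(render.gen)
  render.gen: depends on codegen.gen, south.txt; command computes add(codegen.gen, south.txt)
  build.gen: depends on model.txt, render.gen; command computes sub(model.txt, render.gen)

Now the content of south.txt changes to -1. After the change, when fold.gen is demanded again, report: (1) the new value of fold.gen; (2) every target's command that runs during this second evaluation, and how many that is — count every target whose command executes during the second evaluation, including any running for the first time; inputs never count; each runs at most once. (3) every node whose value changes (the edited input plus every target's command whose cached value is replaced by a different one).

fold.gen now evaluates to -4.
Run set: codegen.gen, filter.gen, fold.gen, render.gen (4 run).
Changed values: codegen.gen, filter.gen, fold.gen, render.gen, south.txt.

Initial pass — values computed on the first demand:
  codegen.gen = max2(-4, -5) = -4
  render.gen = add(-4, -4) = -8
  filter.gen = neg(-8) = 8
  fold.gen = sub(-8, 8) = -16

Second demand — change propagation:
  codegen.gen: re-runs because south.txt -4->-1; new result -1.
  render.gen: re-runs because codegen.gen -4->-1; south.txt -4->-1; new result -2.
  filter.gen: re-runs because render.gen -8->-2; new result 2.
  fold.gen: re-runs because render.gen -8->-2; filter.gen 8->2; new result -4.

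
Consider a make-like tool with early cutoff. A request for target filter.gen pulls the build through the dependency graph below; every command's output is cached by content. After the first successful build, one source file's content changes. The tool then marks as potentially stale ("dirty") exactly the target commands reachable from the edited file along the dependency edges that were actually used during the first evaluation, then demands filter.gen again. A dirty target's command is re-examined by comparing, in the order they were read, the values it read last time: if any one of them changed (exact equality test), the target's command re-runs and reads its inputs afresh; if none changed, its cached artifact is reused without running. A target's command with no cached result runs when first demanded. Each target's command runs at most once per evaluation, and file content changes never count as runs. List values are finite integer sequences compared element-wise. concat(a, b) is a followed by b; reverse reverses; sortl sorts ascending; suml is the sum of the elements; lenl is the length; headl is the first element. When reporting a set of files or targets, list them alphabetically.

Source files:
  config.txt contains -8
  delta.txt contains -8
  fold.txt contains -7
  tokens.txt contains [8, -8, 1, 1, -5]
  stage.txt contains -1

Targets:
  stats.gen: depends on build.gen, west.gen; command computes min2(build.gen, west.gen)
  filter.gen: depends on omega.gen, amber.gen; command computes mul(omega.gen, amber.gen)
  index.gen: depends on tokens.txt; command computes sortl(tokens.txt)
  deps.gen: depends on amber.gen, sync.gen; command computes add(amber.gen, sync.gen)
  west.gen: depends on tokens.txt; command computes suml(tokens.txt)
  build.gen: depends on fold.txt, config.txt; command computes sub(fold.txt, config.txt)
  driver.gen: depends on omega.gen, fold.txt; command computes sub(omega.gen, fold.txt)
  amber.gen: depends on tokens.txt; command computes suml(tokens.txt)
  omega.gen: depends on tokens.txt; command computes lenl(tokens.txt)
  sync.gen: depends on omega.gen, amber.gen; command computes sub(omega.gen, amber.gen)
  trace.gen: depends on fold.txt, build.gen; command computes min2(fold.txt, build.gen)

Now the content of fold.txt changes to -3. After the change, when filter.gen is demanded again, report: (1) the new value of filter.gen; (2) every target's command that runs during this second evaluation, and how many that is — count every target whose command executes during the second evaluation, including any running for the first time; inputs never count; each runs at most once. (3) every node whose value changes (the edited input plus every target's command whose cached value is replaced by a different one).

First demand of the output computes:
  amber.gen = suml([8, -8, 1, 1, -5]) = -3
  omega.gen = lenl([8, -8, 1, 1, -5]) = 5
  filter.gen = mul(5, -3) = -15

After the edit, cleaning proceeds:
  fold.txt only reaches undemanded nodes; the second demand re-runs nothing.

Note the shortcut — fold.txt feeds only undemanded nodes, so no recomputation happens.

Demanding filter.gen again yields -15.
0 target commands run: none.
The nodes whose values change: fold.txt.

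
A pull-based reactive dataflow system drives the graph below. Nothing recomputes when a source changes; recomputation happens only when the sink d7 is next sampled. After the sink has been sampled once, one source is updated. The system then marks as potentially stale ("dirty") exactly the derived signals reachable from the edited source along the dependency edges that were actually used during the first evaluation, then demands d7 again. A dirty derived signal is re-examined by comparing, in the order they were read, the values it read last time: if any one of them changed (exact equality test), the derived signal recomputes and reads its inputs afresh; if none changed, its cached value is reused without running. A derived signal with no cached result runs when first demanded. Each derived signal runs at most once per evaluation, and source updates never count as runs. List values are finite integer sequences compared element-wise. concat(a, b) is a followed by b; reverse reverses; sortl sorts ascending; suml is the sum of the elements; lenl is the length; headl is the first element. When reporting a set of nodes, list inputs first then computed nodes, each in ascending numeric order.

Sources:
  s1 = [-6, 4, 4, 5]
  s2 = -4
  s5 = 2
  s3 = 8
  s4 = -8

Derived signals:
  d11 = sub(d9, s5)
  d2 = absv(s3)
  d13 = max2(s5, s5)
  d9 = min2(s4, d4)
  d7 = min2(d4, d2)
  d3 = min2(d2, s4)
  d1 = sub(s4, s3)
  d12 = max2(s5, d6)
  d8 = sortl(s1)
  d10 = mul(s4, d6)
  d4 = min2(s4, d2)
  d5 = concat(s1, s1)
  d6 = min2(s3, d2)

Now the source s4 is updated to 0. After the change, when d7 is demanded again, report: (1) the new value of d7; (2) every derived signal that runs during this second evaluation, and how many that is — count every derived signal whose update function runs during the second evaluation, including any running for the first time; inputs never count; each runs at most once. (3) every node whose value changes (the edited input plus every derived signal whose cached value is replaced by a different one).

First evaluation (everything demanded from the output):
  d2 = absv(8) = 8
  d4 = min2(-8, 8) = -8
  d7 = min2(-8, 8) = -8

Propagation after the edit:
  d4: runs — s4 -8->0; result 0.
  d7: runs — d4 -8->0; result 0.

New value of d7: 0.
Derived signals that run: d4, d7 — 2 in total.
Values that change: s4, d4, d7.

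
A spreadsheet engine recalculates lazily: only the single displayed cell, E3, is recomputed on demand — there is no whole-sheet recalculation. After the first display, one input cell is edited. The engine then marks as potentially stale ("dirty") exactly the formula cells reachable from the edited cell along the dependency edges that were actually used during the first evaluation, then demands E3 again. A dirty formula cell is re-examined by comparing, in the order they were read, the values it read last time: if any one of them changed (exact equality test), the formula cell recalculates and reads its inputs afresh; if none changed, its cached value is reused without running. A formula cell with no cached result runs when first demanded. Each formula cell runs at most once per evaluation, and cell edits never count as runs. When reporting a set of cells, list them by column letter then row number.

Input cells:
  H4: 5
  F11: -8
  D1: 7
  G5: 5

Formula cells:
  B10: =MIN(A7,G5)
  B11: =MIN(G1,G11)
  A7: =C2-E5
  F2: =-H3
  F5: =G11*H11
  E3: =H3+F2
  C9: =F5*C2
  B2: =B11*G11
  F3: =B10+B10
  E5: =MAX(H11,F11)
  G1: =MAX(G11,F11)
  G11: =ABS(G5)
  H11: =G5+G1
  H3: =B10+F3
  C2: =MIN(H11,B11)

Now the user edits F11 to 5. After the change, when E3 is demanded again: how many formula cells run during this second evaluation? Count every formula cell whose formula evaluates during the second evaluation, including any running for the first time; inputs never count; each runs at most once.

Formula cells that run: E5, G1 — 2 in total.
Key observation: the cutoff stops propagation at H11 — its inputs' values are unchanged, so it reuses its cache.

First evaluation (everything demanded from the output):
  G11 = ABS(5) = 5
  G1 = MAX(5, -8) = 5
  B11 = MIN(5, 5) = 5
  H11 = 5 + 5 = 10
  C2 = MIN(10, 5) = 5
  E5 = MAX(10, -8) = 10
  A7 = 5 - 10 = -5
  B10 = MIN(-5, 5) = -5
  F3 = -5 + -5 = -10
  H3 = -5 + -10 = -15
  F2 = -(-15) = 15
  E3 = -15 + 15 = 0

Propagation after the edit:
  G1: runs — F11 -8->5; result 5 (same value as before).
  B11: checked — values it read are unchanged (G1 unchanged, G11 unchanged); reused cached 5 without running.
  H11: checked — values it read are unchanged (G5 unchanged, G1 unchanged); reused cached 10 without running.
  C2: checked — values it read are unchanged (H11 unchanged, B11 unchanged); reused cached 5 without running.
  E5: runs — F11 -8->5; result 10 (same value as before).
  A7: checked — values it read are unchanged (C2 unchanged, E5 unchanged); reused cached -5 without running.
  B10: checked — values it read are unchanged (A7 unchanged, G5 unchanged); reused cached -5 without running.
  F3: checked — values it read are unchanged (B10 unchanged, B10 unchanged); reused cached -10 without running.
  H3: checked — values it read are unchanged (B10 unchanged, F3 unchanged); reused cached -15 without running.
  F2: checked — values it read are unchanged (H3 unchanged); reused cached 15 without running.
  E3: checked — values it read are unchanged (H3 unchanged, F2 unchanged); reused cached 0 without running.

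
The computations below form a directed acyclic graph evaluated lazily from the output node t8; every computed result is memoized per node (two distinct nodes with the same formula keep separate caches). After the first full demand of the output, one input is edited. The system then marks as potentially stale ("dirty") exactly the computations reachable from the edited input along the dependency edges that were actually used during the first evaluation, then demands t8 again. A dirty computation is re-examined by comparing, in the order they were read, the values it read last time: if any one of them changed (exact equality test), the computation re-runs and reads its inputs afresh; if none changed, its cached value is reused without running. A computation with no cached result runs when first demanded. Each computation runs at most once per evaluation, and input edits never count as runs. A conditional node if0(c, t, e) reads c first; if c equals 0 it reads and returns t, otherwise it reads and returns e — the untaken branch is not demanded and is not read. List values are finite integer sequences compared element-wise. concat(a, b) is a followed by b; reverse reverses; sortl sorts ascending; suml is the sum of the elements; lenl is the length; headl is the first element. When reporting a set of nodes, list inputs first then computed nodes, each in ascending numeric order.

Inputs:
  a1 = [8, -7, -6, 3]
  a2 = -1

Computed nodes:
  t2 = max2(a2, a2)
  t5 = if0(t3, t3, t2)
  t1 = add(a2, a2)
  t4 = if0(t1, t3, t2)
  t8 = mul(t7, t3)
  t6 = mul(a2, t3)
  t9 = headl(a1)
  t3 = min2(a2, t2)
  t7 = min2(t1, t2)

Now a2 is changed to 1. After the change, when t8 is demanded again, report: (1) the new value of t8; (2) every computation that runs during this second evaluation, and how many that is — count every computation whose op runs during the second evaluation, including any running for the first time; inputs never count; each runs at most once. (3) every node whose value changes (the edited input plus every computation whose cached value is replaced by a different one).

First demand of the output computes:
  t1 = add(-1, -1) = -2
  t2 = max2(-1, -1) = -1
  t3 = min2(-1, -1) = -1
  t7 = min2(-2, -1) = -2
  t8 = mul(-2, -1) = 2

After the edit, cleaning proceeds:
  t1: a read changed (a2 -1->1; a2 -1->1) — executes, giving 2.
  t2: a read changed (a2 -1->1; a2 -1->1) — executes, giving 1.
  t3: a read changed (a2 -1->1; t2 -1->1) — executes, giving 1.
  t7: a read changed (t1 -2->2; t2 -1->1) — executes, giving 1.
  t8: a read changed (t7 -2->1; t3 -1->1) — executes, giving 1.

Demanding t8 again yields 1.
5 computations run: t1, t2, t3, t7, t8.
The nodes whose values change: a2, t1, t2, t3, t7, t8.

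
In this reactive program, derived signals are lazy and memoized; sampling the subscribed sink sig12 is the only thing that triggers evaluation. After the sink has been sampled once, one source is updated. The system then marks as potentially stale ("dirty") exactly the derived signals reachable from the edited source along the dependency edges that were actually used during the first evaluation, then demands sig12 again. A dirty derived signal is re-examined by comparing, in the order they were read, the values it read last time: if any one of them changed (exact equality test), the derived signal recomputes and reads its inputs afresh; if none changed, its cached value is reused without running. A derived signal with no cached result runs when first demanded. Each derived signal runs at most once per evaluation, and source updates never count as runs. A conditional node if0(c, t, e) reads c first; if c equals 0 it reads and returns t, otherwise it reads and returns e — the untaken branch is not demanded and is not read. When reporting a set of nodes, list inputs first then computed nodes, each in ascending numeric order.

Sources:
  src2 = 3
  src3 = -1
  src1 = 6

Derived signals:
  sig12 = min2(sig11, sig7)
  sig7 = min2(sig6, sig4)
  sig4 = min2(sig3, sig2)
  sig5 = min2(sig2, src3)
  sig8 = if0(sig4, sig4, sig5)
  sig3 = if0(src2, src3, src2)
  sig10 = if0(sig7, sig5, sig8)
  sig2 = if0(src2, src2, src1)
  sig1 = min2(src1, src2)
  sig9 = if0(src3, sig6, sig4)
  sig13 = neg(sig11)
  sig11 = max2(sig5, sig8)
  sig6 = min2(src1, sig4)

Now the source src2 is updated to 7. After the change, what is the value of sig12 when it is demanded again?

Demanding sig12 again yields -1.
Note where the cutoff bites: sig5 is checked, finds nothing changed, and keeps its cache.

First demand of the output computes:
  sig2 = if0(src2=3 -> else branch src1) = 6
  sig3 = if0(src2=3 -> else branch src2) = 3
  sig4 = min2(3, 6) = 3
  sig5 = min2(6, -1) = -1
  sig6 = min2(6, 3) = 3
  sig7 = min2(3, 3) = 3
  sig8 = if0(sig4=3 -> else branch sig5) = -1
  sig11 = max2(-1, -1) = -1
  sig12 = min2(-1, 3) = -1

After the edit, cleaning proceeds:
  sig2: a read changed (src2 3->7) — executes, giving 6 — identical to its old value.
  sig3: a read changed (src2 3->7; src2 3->7) — executes, giving 7.
  sig4: a read changed (sig3 3->7) — executes, giving 6.
  sig5: dirty, but its reads are unchanged (sig2 unchanged, src3 unchanged); cached -1 stands.
  sig6: a read changed (sig4 3->6) — executes, giving 6.
  sig7: a read changed (sig6 3->6; sig4 3->6) — executes, giving 6.
  sig8: a read changed (sig4 3->6) — executes, giving -1 — identical to its old value.
  sig11: dirty, but its reads are unchanged (sig5 unchanged, sig8 unchanged); cached -1 stands.
  sig12: a read changed (sig7 3->6) — executes, giving -1 — identical to its old value.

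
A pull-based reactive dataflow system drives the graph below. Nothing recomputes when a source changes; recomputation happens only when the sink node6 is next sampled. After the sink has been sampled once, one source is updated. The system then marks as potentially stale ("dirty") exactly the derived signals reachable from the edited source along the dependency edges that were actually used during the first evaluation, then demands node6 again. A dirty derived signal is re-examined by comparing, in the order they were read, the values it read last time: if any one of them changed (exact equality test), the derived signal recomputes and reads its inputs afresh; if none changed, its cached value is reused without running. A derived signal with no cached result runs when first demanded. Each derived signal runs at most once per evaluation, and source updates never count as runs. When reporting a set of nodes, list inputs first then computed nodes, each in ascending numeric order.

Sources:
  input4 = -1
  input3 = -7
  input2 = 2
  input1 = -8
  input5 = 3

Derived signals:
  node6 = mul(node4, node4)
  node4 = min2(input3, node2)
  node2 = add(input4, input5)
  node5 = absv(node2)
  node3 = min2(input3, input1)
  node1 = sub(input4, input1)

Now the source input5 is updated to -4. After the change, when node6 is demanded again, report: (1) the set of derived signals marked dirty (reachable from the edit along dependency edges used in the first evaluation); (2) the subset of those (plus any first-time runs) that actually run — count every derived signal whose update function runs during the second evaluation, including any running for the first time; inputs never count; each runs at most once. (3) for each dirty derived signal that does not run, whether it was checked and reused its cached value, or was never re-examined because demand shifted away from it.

Marked dirty: node2, node4, node6.
Derived signals that run: node2, node4 — 2 in total.
Checked but reused from cache: node6.
Key observation: the change is absorbed at node4 — it re-runs but produces the same value, and the output's value is unchanged.

First evaluation (everything demanded from the output):
  node2 = add(-1, 3) = 2
  node4 = min2(-7, 2) = -7
  node6 = mul(-7, -7) = 49

Propagation after the edit:
  node2: runs — input5 3->-4; result -5.
  node4: runs — node2 2->-5; result -7 (same value as before).
  node6: checked — values it read are unchanged (node4 unchanged, node4 unchanged); reused cached 49 without running.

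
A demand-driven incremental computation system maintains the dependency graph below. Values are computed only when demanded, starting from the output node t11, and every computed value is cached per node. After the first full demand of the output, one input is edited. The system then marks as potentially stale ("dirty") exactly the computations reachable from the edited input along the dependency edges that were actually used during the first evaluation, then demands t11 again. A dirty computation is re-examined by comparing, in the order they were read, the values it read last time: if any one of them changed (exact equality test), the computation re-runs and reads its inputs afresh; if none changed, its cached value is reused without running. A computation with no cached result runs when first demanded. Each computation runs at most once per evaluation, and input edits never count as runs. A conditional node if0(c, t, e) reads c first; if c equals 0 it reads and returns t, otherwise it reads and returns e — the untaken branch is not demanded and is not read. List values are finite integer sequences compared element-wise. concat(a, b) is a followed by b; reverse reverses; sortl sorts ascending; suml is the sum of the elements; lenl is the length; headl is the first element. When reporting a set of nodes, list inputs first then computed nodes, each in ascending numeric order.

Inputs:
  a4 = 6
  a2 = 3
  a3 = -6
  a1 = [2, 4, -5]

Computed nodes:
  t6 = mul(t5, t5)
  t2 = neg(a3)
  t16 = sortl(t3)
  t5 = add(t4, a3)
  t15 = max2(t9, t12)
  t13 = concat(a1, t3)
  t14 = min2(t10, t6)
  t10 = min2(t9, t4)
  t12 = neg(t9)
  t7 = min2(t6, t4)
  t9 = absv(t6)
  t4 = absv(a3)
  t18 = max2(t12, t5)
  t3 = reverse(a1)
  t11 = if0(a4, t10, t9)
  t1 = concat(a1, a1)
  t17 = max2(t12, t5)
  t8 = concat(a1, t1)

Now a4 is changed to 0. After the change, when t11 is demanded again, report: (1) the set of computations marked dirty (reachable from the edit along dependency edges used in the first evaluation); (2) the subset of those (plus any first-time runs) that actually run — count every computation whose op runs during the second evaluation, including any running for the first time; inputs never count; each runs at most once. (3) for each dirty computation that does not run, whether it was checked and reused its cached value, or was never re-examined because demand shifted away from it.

First evaluation (everything demanded from the output):
  t4 = absv(-6) = 6
  t5 = add(6, -6) = 0
  t6 = mul(0, 0) = 0
  t9 = absv(0) = 0
  t11 = if0(a4=6 -> else branch t9) = 0

Propagation after the edit:
  t10: demanded for the first time — runs, produces 0.
  t11: runs — a4 6->0; result 0 (same value as before).

Key observation: a condition flipped, so demand reaches new nodes — t10 runs for the first time.

Marked dirty: t11.
Computations that run: t10, t11 — 2 in total.
Every dirty computation ran.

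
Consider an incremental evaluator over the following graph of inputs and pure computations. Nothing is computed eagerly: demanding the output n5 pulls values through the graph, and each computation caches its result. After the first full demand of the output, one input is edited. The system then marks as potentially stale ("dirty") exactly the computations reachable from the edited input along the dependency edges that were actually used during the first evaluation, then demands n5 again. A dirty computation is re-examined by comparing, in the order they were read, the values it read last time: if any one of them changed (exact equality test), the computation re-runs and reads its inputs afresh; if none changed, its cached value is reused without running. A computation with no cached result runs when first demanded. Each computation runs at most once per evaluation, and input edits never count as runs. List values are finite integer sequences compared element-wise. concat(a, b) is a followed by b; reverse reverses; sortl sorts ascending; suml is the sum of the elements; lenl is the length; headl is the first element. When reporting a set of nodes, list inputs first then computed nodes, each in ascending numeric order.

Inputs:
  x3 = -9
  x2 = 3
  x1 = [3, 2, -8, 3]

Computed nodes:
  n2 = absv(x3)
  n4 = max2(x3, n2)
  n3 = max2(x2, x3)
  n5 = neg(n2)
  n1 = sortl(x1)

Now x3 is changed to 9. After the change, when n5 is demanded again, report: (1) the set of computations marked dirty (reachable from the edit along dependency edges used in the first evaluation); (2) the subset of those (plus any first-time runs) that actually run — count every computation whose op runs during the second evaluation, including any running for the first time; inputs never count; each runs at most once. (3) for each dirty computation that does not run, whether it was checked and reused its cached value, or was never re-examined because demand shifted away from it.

Initial pass — values computed on the first demand:
  n2 = absv(-9) = 9
  n5 = neg(9) = -9

Second demand — change propagation:
  n2: re-runs because x3 -9->9; new result 9 (unchanged).
  n5: re-examined; everything it read last time is the same (n2 unchanged) — cache -9 kept, no run.

The important point: n2 recomputes to an identical value, and the output ends up unchanged.

Dirty set: n2, n5.
Run set: n2 (1 run).
Re-examined without running (cache reused): n5.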